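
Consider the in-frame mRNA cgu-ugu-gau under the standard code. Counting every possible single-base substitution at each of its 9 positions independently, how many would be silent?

5

Codon 1 (CGU, Arg): 3 synonymous substitutions.
Codon 2 (UGU, Cys): 1 synonymous substitution.
Codon 3 (GAU, Asp): 1 synonymous substitution.
Total: 3 + 1 + 1 = 5.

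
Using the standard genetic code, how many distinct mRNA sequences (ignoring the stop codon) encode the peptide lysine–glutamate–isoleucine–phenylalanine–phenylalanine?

48

Lys: 2 codons.
Glu: 2 codons.
Ile: 3 codons.
Phe: 2 codons.
Phe: 2 codons.
2 × 2 × 3 × 2 × 2 = 48.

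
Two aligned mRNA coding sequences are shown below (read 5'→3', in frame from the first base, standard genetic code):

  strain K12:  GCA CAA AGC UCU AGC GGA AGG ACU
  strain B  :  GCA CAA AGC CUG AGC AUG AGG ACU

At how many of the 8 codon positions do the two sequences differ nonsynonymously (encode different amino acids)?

Codon 1: GCA Ala / GCA Ala — identical.
Codon 2: CAA Gln / CAA Gln — identical.
Codon 3: AGC Ser / AGC Ser — identical.
Codon 4: UCU Ser / CUG Leu — nonsynonymous.
Codon 5: AGC Ser / AGC Ser — identical.
Codon 6: GGA Gly / AUG Met — nonsynonymous.
Codon 7: AGG Arg / AGG Arg — identical.
Codon 8: ACU Thr / ACU Thr — identical.
Nonsynonymous differences: 2.

2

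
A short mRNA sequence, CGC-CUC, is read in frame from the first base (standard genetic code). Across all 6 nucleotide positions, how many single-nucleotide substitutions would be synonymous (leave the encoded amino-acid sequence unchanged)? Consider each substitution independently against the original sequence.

6

Codon 1 (CGC, Arg): 3 synonymous substitutions.
Codon 2 (CUC, Leu): 3 synonymous substitutions.
Total: 3 + 3 = 6.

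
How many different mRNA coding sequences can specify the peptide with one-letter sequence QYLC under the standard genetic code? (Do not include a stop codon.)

48

Gln: 2 codons.
Tyr: 2 codons.
Leu: 6 codons.
Cys: 2 codons.
2 × 2 × 6 × 2 = 48.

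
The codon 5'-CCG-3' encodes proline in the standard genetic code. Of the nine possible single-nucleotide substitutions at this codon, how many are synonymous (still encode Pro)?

3

Position 1: none → 0 synonymous.
Position 2: none → 0 synonymous.
Position 3: CCU, CCC, CCA → 3 synonymous.
Total: 0 + 0 + 3 = 3.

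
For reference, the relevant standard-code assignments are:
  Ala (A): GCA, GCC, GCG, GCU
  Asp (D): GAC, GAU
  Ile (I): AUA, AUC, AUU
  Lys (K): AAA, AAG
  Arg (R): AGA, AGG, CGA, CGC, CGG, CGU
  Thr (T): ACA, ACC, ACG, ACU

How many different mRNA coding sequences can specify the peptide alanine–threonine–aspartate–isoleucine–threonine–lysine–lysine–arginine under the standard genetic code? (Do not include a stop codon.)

Ala: 4 codons.
Thr: 4 codons.
Asp: 2 codons.
Ile: 3 codons.
Thr: 4 codons.
Lys: 2 codons.
Lys: 2 codons.
Arg: 6 codons.
4 × 4 × 2 × 3 × 4 × 2 × 2 × 6 = 9216.

9216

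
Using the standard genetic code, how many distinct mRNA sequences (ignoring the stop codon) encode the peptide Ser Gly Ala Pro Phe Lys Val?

6144

Ser: 6 codons.
Gly: 4 codons.
Ala: 4 codons.
Pro: 4 codons.
Phe: 2 codons.
Lys: 2 codons.
Val: 4 codons.
6 × 4 × 4 × 4 × 2 × 2 × 4 = 6144.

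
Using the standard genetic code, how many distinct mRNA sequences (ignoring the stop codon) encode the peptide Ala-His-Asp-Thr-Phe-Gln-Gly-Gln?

2048

Ala: 4 codons.
His: 2 codons.
Asp: 2 codons.
Thr: 4 codons.
Phe: 2 codons.
Gln: 2 codons.
Gly: 4 codons.
Gln: 2 codons.
4 × 2 × 2 × 4 × 2 × 2 × 4 × 2 = 2048.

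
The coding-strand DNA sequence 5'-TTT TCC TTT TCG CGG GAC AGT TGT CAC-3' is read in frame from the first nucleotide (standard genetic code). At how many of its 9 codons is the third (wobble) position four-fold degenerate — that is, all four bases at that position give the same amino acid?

Codon 1 TTT (Phe): third position 2-fold.
Codon 2 TCC (Ser): third position 4-fold.
Codon 3 TTT (Phe): third position 2-fold.
Codon 4 TCG (Ser): third position 4-fold.
Codon 5 CGG (Arg): third position 4-fold.
Codon 6 GAC (Asp): third position 2-fold.
Codon 7 AGT (Ser): third position 2-fold.
Codon 8 TGT (Cys): third position 2-fold.
Codon 9 CAC (His): third position 2-fold.
Four-fold degenerate third positions: 3.

3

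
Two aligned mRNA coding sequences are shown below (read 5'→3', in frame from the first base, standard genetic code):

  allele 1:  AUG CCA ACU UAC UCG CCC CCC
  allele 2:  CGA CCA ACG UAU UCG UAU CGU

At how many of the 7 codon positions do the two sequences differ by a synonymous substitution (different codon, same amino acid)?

2

Codon 1: AUG Met / CGA Arg — nonsynonymous.
Codon 2: CCA Pro / CCA Pro — identical.
Codon 3: ACU Thr / ACG Thr — synonymous.
Codon 4: UAC Tyr / UAU Tyr — synonymous.
Codon 5: UCG Ser / UCG Ser — identical.
Codon 6: CCC Pro / UAU Tyr — nonsynonymous.
Codon 7: CCC Pro / CGU Arg — nonsynonymous.
Synonymous differences: 2.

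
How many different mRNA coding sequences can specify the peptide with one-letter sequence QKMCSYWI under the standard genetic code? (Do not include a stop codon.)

288

Gln: 2 codons.
Lys: 2 codons.
Met: 1 codon.
Cys: 2 codons.
Ser: 6 codons.
Tyr: 2 codons.
Trp: 1 codon.
Ile: 3 codons.
2 × 2 × 1 × 2 × 6 × 2 × 1 × 3 = 288.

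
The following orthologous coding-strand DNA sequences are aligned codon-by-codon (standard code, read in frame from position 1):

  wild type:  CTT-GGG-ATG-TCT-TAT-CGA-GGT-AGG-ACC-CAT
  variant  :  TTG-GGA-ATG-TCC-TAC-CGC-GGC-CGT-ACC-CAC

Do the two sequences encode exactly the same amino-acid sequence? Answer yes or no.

Codon 1: CTT Leu / TTG Leu — synonymous.
Codon 2: GGG Gly / GGA Gly — synonymous.
Codon 3: ATG Met / ATG Met — identical.
Codon 4: TCT Ser / TCC Ser — synonymous.
Codon 5: TAT Tyr / TAC Tyr — synonymous.
Codon 6: CGA Arg / CGC Arg — synonymous.
Codon 7: GGT Gly / GGC Gly — synonymous.
Codon 8: AGG Arg / CGT Arg — synonymous.
Codon 9: ACC Thr / ACC Thr — identical.
Codon 10: CAT His / CAC His — synonymous.
Nonsynonymous differences: 0 → same protein.

yes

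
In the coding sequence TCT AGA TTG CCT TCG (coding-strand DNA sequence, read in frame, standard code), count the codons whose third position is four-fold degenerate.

3

Codon 1 TCT (Ser): third position 4-fold.
Codon 2 AGA (Arg): third position 2-fold.
Codon 3 TTG (Leu): third position 2-fold.
Codon 4 CCT (Pro): third position 4-fold.
Codon 5 TCG (Ser): third position 4-fold.
Four-fold degenerate third positions: 3.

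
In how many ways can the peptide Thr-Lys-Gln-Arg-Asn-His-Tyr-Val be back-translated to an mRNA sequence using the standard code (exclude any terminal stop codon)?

3072

Thr: 4 codons.
Lys: 2 codons.
Gln: 2 codons.
Arg: 6 codons.
Asn: 2 codons.
His: 2 codons.
Tyr: 2 codons.
Val: 4 codons.
4 × 2 × 2 × 6 × 2 × 2 × 2 × 4 = 3072.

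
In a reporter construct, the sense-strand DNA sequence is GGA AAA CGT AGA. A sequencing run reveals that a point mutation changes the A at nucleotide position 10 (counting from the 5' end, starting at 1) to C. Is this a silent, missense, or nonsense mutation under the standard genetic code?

Position 10 falls in codon 4: AGA → Arg.
After the substitution the codon is CGA → Arg.
Both encode Arg, so the change is synonymous.

silent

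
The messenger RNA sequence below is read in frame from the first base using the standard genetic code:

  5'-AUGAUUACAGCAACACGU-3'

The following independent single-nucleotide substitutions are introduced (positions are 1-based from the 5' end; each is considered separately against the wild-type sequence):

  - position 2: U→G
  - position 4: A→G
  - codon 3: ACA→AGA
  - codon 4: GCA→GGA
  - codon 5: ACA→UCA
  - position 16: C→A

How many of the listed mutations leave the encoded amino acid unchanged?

Codon 1: AUG (Met) → AGG (Arg) — missense.
Codon 2: AUU (Ile) → GUU (Val) — missense.
Codon 3: ACA (Thr) → AGA (Arg) — missense.
Codon 4: GCA (Ala) → GGA (Gly) — missense.
Codon 5: ACA (Thr) → UCA (Ser) — missense.
Codon 6: CGU (Arg) → AGU (Ser) — missense.
Synonymous: 0 of 6.

0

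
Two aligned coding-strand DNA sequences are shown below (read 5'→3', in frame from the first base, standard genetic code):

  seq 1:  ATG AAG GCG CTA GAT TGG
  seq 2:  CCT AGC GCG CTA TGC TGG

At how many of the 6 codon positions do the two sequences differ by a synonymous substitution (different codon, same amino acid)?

Codon 1: ATG Met / CCT Pro — nonsynonymous.
Codon 2: AAG Lys / AGC Ser — nonsynonymous.
Codon 3: GCG Ala / GCG Ala — identical.
Codon 4: CTA Leu / CTA Leu — identical.
Codon 5: GAT Asp / TGC Cys — nonsynonymous.
Codon 6: TGG Trp / TGG Trp — identical.
Synonymous differences: 0.

0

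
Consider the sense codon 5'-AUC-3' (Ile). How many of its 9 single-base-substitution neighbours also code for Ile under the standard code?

2

Position 1: none → 0 synonymous.
Position 2: none → 0 synonymous.
Position 3: AUU, AUA → 2 synonymous.
Total: 0 + 0 + 2 = 2.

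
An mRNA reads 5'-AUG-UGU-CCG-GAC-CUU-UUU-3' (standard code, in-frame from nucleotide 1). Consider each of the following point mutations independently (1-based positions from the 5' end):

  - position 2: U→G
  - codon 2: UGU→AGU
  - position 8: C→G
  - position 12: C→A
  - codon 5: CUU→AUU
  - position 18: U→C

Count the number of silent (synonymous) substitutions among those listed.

Codon 1: AUG (Met) → AGG (Arg) — missense.
Codon 2: UGU (Cys) → AGU (Ser) — missense.
Codon 3: CCG (Pro) → CGG (Arg) — missense.
Codon 4: GAC (Asp) → GAA (Glu) — missense.
Codon 5: CUU (Leu) → AUU (Ile) — missense.
Codon 6: UUU (Phe) → UUC (Phe) — synonymous.
Synonymous: 1 of 6.

1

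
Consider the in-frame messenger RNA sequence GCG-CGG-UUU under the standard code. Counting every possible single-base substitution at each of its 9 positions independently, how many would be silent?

Codon 1 (GCG, Ala): 3 synonymous substitutions.
Codon 2 (CGG, Arg): 4 synonymous substitutions.
Codon 3 (UUU, Phe): 1 synonymous substitution.
Total: 3 + 4 + 1 = 8.

8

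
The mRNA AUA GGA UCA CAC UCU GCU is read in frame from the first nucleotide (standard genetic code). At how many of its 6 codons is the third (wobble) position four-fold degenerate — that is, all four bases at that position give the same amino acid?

Codon 1 AUA (Ile): third position 3-fold.
Codon 2 GGA (Gly): third position 4-fold.
Codon 3 UCA (Ser): third position 4-fold.
Codon 4 CAC (His): third position 2-fold.
Codon 5 UCU (Ser): third position 4-fold.
Codon 6 GCU (Ala): third position 4-fold.
Four-fold degenerate third positions: 4.

4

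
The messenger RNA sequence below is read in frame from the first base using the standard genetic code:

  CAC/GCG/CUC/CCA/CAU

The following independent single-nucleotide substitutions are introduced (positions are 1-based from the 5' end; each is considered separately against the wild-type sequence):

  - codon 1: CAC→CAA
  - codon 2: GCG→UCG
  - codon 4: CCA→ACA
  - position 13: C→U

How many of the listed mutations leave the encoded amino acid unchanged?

Codon 1: CAC (His) → CAA (Gln) — missense.
Codon 2: GCG (Ala) → UCG (Ser) — missense.
Codon 4: CCA (Pro) → ACA (Thr) — missense.
Codon 5: CAU (His) → UAU (Tyr) — missense.
Synonymous: 0 of 4.

0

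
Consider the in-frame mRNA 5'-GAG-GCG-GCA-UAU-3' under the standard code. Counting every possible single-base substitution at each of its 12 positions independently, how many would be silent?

Codon 1 (GAG, Glu): 1 synonymous substitution.
Codon 2 (GCG, Ala): 3 synonymous substitutions.
Codon 3 (GCA, Ala): 3 synonymous substitutions.
Codon 4 (UAU, Tyr): 1 synonymous substitution.
Total: 1 + 3 + 3 + 1 = 8.

8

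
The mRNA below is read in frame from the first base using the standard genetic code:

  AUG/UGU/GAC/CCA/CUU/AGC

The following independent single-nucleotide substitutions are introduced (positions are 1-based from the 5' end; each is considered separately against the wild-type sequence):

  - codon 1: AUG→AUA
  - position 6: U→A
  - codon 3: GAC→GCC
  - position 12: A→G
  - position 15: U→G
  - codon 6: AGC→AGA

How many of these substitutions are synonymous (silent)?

Codon 1: AUG (Met) → AUA (Ile) — missense.
Codon 2: UGU (Cys) → UGA (Stop) — nonsense.
Codon 3: GAC (Asp) → GCC (Ala) — missense.
Codon 4: CCA (Pro) → CCG (Pro) — synonymous.
Codon 5: CUU (Leu) → CUG (Leu) — synonymous.
Codon 6: AGC (Ser) → AGA (Arg) — missense.
Synonymous: 2 of 6.

2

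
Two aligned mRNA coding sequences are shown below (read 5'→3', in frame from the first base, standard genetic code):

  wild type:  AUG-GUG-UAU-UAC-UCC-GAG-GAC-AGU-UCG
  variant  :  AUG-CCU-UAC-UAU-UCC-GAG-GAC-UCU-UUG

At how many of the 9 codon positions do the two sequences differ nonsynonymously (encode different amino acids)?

Codon 1: AUG Met / AUG Met — identical.
Codon 2: GUG Val / CCU Pro — nonsynonymous.
Codon 3: UAU Tyr / UAC Tyr — synonymous.
Codon 4: UAC Tyr / UAU Tyr — synonymous.
Codon 5: UCC Ser / UCC Ser — identical.
Codon 6: GAG Glu / GAG Glu — identical.
Codon 7: GAC Asp / GAC Asp — identical.
Codon 8: AGU Ser / UCU Ser — synonymous.
Codon 9: UCG Ser / UUG Leu — nonsynonymous.
Nonsynonymous differences: 2.

2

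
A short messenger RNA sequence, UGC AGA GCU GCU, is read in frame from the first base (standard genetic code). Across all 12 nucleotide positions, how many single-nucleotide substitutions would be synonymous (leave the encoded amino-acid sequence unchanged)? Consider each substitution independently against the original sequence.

9

Codon 1 (UGC, Cys): 1 synonymous substitution.
Codon 2 (AGA, Arg): 2 synonymous substitutions.
Codon 3 (GCU, Ala): 3 synonymous substitutions.
Codon 4 (GCU, Ala): 3 synonymous substitutions.
Total: 1 + 2 + 3 + 3 = 9.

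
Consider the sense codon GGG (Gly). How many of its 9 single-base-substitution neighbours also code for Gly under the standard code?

Position 1: none → 0 synonymous.
Position 2: none → 0 synonymous.
Position 3: GGT, GGC, GGA → 3 synonymous.
Total: 0 + 0 + 3 = 3.

3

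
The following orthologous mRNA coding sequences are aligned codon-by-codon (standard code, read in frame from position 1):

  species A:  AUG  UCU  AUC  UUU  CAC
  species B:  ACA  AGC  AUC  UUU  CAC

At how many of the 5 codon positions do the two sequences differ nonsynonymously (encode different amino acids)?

1

Codon 1: AUG Met / ACA Thr — nonsynonymous.
Codon 2: UCU Ser / AGC Ser — synonymous.
Codon 3: AUC Ile / AUC Ile — identical.
Codon 4: UUU Phe / UUU Phe — identical.
Codon 5: CAC His / CAC His — identical.
Nonsynonymous differences: 1.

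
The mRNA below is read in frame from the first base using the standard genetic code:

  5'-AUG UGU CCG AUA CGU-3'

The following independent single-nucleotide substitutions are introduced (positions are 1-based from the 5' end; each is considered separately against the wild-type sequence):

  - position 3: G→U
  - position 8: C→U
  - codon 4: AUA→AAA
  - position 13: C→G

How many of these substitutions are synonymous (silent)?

Codon 1: AUG (Met) → AUU (Ile) — missense.
Codon 3: CCG (Pro) → CUG (Leu) — missense.
Codon 4: AUA (Ile) → AAA (Lys) — missense.
Codon 5: CGU (Arg) → GGU (Gly) — missense.
Synonymous: 0 of 4.

0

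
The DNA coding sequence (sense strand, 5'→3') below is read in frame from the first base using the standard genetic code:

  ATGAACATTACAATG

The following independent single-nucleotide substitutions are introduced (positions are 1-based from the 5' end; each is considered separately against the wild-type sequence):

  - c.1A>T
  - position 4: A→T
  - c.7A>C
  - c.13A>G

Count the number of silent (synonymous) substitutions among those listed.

Codon 1: ATG (Met) → TTG (Leu) — missense.
Codon 2: AAC (Asn) → TAC (Tyr) — missense.
Codon 3: ATT (Ile) → CTT (Leu) — missense.
Codon 5: ATG (Met) → GTG (Val) — missense.
Synonymous: 0 of 4.

0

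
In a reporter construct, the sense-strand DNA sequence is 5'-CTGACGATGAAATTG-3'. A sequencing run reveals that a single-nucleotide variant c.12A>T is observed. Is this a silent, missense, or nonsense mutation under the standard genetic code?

Position 12 falls in codon 4: AAA → Lys.
After the substitution the codon is AAT → Asn.
Lys ≠ Asn, so this is a missense mutation.

missense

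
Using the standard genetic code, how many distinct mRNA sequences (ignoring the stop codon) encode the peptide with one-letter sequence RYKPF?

192

Arg: 6 codons.
Tyr: 2 codons.
Lys: 2 codons.
Pro: 4 codons.
Phe: 2 codons.
6 × 2 × 2 × 4 × 2 = 192.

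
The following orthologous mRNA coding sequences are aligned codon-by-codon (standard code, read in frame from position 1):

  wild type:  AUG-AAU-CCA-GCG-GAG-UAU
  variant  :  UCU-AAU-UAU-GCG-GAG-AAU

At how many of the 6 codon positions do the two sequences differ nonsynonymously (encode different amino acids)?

Codon 1: AUG Met / UCU Ser — nonsynonymous.
Codon 2: AAU Asn / AAU Asn — identical.
Codon 3: CCA Pro / UAU Tyr — nonsynonymous.
Codon 4: GCG Ala / GCG Ala — identical.
Codon 5: GAG Glu / GAG Glu — identical.
Codon 6: UAU Tyr / AAU Asn — nonsynonymous.
Nonsynonymous differences: 3.

3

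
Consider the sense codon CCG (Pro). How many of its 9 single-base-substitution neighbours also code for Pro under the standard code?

Position 1: none → 0 synonymous.
Position 2: none → 0 synonymous.
Position 3: CCT, CCC, CCA → 3 synonymous.
Total: 0 + 0 + 3 = 3.

3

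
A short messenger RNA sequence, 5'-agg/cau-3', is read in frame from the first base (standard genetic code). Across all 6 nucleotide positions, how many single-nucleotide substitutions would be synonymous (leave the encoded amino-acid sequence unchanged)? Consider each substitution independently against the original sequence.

Codon 1 (AGG, Arg): 2 synonymous substitutions.
Codon 2 (CAU, His): 1 synonymous substitution.
Total: 2 + 1 = 3.

3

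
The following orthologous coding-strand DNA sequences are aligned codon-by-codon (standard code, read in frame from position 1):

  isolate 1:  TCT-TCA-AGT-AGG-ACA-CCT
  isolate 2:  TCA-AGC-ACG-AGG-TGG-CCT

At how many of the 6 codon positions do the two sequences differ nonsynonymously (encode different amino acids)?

Codon 1: TCT Ser / TCA Ser — synonymous.
Codon 2: TCA Ser / AGC Ser — synonymous.
Codon 3: AGT Ser / ACG Thr — nonsynonymous.
Codon 4: AGG Arg / AGG Arg — identical.
Codon 5: ACA Thr / TGG Trp — nonsynonymous.
Codon 6: CCT Pro / CCT Pro — identical.
Nonsynonymous differences: 2.

2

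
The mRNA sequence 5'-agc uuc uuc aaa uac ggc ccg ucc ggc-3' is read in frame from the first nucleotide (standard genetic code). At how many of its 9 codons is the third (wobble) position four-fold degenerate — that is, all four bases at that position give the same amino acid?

4

Codon 1 AGC (Ser): third position 2-fold.
Codon 2 UUC (Phe): third position 2-fold.
Codon 3 UUC (Phe): third position 2-fold.
Codon 4 AAA (Lys): third position 2-fold.
Codon 5 UAC (Tyr): third position 2-fold.
Codon 6 GGC (Gly): third position 4-fold.
Codon 7 CCG (Pro): third position 4-fold.
Codon 8 UCC (Ser): third position 4-fold.
Codon 9 GGC (Gly): third position 4-fold.
Four-fold degenerate third positions: 4.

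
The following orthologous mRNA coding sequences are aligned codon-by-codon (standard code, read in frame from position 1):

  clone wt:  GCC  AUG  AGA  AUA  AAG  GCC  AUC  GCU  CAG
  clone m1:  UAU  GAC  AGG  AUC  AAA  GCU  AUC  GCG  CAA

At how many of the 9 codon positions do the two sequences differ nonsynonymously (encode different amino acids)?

2

Codon 1: GCC Ala / UAU Tyr — nonsynonymous.
Codon 2: AUG Met / GAC Asp — nonsynonymous.
Codon 3: AGA Arg / AGG Arg — synonymous.
Codon 4: AUA Ile / AUC Ile — synonymous.
Codon 5: AAG Lys / AAA Lys — synonymous.
Codon 6: GCC Ala / GCU Ala — synonymous.
Codon 7: AUC Ile / AUC Ile — identical.
Codon 8: GCU Ala / GCG Ala — synonymous.
Codon 9: CAG Gln / CAA Gln — synonymous.
Nonsynonymous differences: 2.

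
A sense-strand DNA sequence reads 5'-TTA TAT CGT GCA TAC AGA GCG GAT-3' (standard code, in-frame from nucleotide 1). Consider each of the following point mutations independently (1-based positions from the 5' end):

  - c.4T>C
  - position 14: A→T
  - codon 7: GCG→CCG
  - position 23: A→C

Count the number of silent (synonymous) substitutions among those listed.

0

Codon 2: TAT (Tyr) → CAT (His) — missense.
Codon 5: TAC (Tyr) → TTC (Phe) — missense.
Codon 7: GCG (Ala) → CCG (Pro) — missense.
Codon 8: GAT (Asp) → GCT (Ala) — missense.
Synonymous: 0 of 4.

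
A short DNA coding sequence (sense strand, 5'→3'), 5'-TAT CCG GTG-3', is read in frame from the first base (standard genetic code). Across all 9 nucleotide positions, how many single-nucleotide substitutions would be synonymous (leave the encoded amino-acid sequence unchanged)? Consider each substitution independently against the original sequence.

Codon 1 (TAT, Tyr): 1 synonymous substitution.
Codon 2 (CCG, Pro): 3 synonymous substitutions.
Codon 3 (GTG, Val): 3 synonymous substitutions.
Total: 1 + 3 + 3 = 7.

7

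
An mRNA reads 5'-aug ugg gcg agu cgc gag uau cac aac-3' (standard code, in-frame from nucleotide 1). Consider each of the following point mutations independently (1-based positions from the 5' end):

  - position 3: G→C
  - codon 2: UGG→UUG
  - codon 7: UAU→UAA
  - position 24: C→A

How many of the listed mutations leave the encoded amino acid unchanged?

0

Codon 1: AUG (Met) → AUC (Ile) — missense.
Codon 2: UGG (Trp) → UUG (Leu) — missense.
Codon 7: UAU (Tyr) → UAA (Stop) — nonsense.
Codon 8: CAC (His) → CAA (Gln) — missense.
Synonymous: 0 of 4.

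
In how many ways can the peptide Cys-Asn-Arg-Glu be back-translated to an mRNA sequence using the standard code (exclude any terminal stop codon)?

48

Cys: 2 codons.
Asn: 2 codons.
Arg: 6 codons.
Glu: 2 codons.
2 × 2 × 6 × 2 = 48.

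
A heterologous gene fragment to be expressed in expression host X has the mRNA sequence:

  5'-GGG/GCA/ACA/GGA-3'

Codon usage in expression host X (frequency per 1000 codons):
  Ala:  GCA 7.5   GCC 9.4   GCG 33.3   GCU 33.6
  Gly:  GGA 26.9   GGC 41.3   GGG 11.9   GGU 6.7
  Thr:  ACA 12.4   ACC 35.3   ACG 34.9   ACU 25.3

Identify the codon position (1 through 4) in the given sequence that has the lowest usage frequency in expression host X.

2

Codon 1 GGG (Gly): 11.9 per 1000.
Codon 2 GCA (Ala): 7.5 per 1000.
Codon 3 ACA (Thr): 12.4 per 1000.
Codon 4 GGA (Gly): 26.9 per 1000.
Lowest frequency is 7.5 at codon 2.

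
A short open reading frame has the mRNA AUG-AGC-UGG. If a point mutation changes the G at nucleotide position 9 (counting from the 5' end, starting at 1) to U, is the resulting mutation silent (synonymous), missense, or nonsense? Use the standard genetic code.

Position 9 falls in codon 3: UGG → Trp.
After the substitution the codon is UGU → Cys.
Trp ≠ Cys, so this is a missense mutation.

missense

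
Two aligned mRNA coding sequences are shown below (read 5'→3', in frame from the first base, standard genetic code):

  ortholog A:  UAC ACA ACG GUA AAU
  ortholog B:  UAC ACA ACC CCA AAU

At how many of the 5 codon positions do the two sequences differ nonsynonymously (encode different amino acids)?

Codon 1: UAC Tyr / UAC Tyr — identical.
Codon 2: ACA Thr / ACA Thr — identical.
Codon 3: ACG Thr / ACC Thr — synonymous.
Codon 4: GUA Val / CCA Pro — nonsynonymous.
Codon 5: AAU Asn / AAU Asn — identical.
Nonsynonymous differences: 1.

1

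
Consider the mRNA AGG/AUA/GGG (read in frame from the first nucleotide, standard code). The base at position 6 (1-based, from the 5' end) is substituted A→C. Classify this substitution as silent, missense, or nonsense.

Position 6 falls in codon 2: AUA → Ile.
After the substitution the codon is AUC → Ile.
Both encode Ile, so the change is synonymous.

silent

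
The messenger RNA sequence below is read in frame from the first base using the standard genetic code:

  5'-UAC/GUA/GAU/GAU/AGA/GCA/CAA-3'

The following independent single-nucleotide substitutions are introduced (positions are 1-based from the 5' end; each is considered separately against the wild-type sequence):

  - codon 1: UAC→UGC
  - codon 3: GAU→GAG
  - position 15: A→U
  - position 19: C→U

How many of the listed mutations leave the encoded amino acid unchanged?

0

Codon 1: UAC (Tyr) → UGC (Cys) — missense.
Codon 3: GAU (Asp) → GAG (Glu) — missense.
Codon 5: AGA (Arg) → AGU (Ser) — missense.
Codon 7: CAA (Gln) → UAA (Stop) — nonsense.
Synonymous: 0 of 4.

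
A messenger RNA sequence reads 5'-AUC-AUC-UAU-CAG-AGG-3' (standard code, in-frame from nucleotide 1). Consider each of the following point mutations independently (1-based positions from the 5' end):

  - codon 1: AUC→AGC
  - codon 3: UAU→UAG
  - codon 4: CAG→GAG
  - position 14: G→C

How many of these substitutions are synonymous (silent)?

Codon 1: AUC (Ile) → AGC (Ser) — missense.
Codon 3: UAU (Tyr) → UAG (Stop) — nonsense.
Codon 4: CAG (Gln) → GAG (Glu) — missense.
Codon 5: AGG (Arg) → ACG (Thr) — missense.
Synonymous: 0 of 4.

0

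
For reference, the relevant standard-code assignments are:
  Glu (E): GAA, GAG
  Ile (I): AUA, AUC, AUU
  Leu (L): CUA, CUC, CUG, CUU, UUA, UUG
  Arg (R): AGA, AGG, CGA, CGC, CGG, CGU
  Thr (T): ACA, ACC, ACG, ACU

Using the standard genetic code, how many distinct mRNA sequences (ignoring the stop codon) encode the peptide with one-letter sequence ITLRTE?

Ile: 3 codons.
Thr: 4 codons.
Leu: 6 codons.
Arg: 6 codons.
Thr: 4 codons.
Glu: 2 codons.
3 × 4 × 6 × 6 × 4 × 2 = 3456.

3456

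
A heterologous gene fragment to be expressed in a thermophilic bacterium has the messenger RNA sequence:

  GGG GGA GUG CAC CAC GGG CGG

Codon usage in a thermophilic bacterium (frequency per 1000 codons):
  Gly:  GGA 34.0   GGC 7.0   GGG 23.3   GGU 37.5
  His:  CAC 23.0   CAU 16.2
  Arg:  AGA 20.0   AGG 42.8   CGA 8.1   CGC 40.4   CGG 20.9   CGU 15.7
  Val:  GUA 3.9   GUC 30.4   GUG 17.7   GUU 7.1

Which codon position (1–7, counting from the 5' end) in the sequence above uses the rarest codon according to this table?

Codon 1 GGG (Gly): 23.3 per 1000.
Codon 2 GGA (Gly): 34.0 per 1000.
Codon 3 GUG (Val): 17.7 per 1000.
Codon 4 CAC (His): 23.0 per 1000.
Codon 5 CAC (His): 23.0 per 1000.
Codon 6 GGG (Gly): 23.3 per 1000.
Codon 7 CGG (Arg): 20.9 per 1000.
Lowest frequency is 17.7 at codon 3.

3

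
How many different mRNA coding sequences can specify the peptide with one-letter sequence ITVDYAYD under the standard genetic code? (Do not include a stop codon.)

Ile: 3 codons.
Thr: 4 codons.
Val: 4 codons.
Asp: 2 codons.
Tyr: 2 codons.
Ala: 4 codons.
Tyr: 2 codons.
Asp: 2 codons.
3 × 4 × 4 × 2 × 2 × 4 × 2 × 2 = 3072.

3072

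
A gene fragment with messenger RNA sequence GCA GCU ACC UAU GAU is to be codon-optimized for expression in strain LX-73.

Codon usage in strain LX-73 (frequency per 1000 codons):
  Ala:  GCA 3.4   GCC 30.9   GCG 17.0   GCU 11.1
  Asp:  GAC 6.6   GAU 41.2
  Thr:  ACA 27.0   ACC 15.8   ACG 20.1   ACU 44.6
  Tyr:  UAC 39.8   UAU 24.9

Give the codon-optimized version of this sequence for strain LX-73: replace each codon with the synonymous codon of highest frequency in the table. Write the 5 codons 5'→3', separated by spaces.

GCC GCC ACU UAC GAU

Codon 1 (Ala): best is GCC at 30.9.
Codon 2 (Ala): best is GCC at 30.9.
Codon 3 (Thr): best is ACU at 44.6.
Codon 4 (Tyr): best is UAC at 39.8.
Codon 5 (Asp): best is GAU at 41.2.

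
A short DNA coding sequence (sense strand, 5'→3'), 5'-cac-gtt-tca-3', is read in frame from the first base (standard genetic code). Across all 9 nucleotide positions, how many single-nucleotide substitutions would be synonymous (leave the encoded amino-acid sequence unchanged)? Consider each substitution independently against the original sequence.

7

Codon 1 (CAC, His): 1 synonymous substitution.
Codon 2 (GTT, Val): 3 synonymous substitutions.
Codon 3 (TCA, Ser): 3 synonymous substitutions.
Total: 1 + 3 + 3 = 7.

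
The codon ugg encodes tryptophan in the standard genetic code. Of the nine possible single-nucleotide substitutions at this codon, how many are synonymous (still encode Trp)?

0

Position 1: none → 0 synonymous.
Position 2: none → 0 synonymous.
Position 3: none → 0 synonymous.
Total: 0 + 0 + 0 = 0.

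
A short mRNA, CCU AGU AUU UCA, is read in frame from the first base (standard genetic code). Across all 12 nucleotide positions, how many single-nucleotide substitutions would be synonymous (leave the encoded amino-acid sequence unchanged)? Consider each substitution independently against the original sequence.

Codon 1 (CCU, Pro): 3 synonymous substitutions.
Codon 2 (AGU, Ser): 1 synonymous substitution.
Codon 3 (AUU, Ile): 2 synonymous substitutions.
Codon 4 (UCA, Ser): 3 synonymous substitutions.
Total: 3 + 1 + 2 + 3 = 9.

9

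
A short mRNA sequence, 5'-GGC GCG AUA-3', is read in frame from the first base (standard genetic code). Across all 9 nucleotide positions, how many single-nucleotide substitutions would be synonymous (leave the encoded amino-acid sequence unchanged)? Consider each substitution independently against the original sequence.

Codon 1 (GGC, Gly): 3 synonymous substitutions.
Codon 2 (GCG, Ala): 3 synonymous substitutions.
Codon 3 (AUA, Ile): 2 synonymous substitutions.
Total: 3 + 3 + 2 = 8.

8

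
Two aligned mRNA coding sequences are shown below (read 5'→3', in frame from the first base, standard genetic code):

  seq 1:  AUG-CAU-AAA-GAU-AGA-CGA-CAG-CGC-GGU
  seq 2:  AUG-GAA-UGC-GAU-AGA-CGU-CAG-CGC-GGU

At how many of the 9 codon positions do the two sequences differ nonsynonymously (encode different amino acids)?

Codon 1: AUG Met / AUG Met — identical.
Codon 2: CAU His / GAA Glu — nonsynonymous.
Codon 3: AAA Lys / UGC Cys — nonsynonymous.
Codon 4: GAU Asp / GAU Asp — identical.
Codon 5: AGA Arg / AGA Arg — identical.
Codon 6: CGA Arg / CGU Arg — synonymous.
Codon 7: CAG Gln / CAG Gln — identical.
Codon 8: CGC Arg / CGC Arg — identical.
Codon 9: GGU Gly / GGU Gly — identical.
Nonsynonymous differences: 2.

2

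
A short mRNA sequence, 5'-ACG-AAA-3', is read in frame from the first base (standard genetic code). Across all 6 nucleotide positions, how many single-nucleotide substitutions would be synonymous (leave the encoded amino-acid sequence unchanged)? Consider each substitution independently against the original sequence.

4

Codon 1 (ACG, Thr): 3 synonymous substitutions.
Codon 2 (AAA, Lys): 1 synonymous substitution.
Total: 3 + 1 = 4.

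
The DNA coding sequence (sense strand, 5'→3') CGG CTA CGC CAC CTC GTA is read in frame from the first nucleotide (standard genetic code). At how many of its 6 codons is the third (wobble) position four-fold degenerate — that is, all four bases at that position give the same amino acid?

Codon 1 CGG (Arg): third position 4-fold.
Codon 2 CTA (Leu): third position 4-fold.
Codon 3 CGC (Arg): third position 4-fold.
Codon 4 CAC (His): third position 2-fold.
Codon 5 CTC (Leu): third position 4-fold.
Codon 6 GTA (Val): third position 4-fold.
Four-fold degenerate third positions: 5.

5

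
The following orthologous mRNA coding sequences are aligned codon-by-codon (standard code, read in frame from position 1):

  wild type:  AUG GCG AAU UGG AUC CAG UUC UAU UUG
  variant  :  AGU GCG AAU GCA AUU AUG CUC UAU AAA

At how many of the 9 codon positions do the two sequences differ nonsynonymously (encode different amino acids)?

5

Codon 1: AUG Met / AGU Ser — nonsynonymous.
Codon 2: GCG Ala / GCG Ala — identical.
Codon 3: AAU Asn / AAU Asn — identical.
Codon 4: UGG Trp / GCA Ala — nonsynonymous.
Codon 5: AUC Ile / AUU Ile — synonymous.
Codon 6: CAG Gln / AUG Met — nonsynonymous.
Codon 7: UUC Phe / CUC Leu — nonsynonymous.
Codon 8: UAU Tyr / UAU Tyr — identical.
Codon 9: UUG Leu / AAA Lys — nonsynonymous.
Nonsynonymous differences: 5.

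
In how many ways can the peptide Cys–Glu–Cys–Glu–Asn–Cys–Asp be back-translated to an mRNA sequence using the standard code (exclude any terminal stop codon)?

128

Cys: 2 codons.
Glu: 2 codons.
Cys: 2 codons.
Glu: 2 codons.
Asn: 2 codons.
Cys: 2 codons.
Asp: 2 codons.
2 × 2 × 2 × 2 × 2 × 2 × 2 = 128.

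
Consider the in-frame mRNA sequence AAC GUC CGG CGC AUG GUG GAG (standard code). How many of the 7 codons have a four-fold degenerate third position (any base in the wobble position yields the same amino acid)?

4

Codon 1 AAC (Asn): third position 2-fold.
Codon 2 GUC (Val): third position 4-fold.
Codon 3 CGG (Arg): third position 4-fold.
Codon 4 CGC (Arg): third position 4-fold.
Codon 5 AUG (Met): third position 1-fold.
Codon 6 GUG (Val): third position 4-fold.
Codon 7 GAG (Glu): third position 2-fold.
Four-fold degenerate third positions: 4.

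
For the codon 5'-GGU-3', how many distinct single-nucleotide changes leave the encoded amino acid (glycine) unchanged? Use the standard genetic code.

3

Position 1: none → 0 synonymous.
Position 2: none → 0 synonymous.
Position 3: GGC, GGA, GGG → 3 synonymous.
Total: 0 + 0 + 3 = 3.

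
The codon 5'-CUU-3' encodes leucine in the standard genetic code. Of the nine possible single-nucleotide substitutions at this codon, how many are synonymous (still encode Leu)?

Position 1: none → 0 synonymous.
Position 2: none → 0 synonymous.
Position 3: CUC, CUA, CUG → 3 synonymous.
Total: 0 + 0 + 3 = 3.

3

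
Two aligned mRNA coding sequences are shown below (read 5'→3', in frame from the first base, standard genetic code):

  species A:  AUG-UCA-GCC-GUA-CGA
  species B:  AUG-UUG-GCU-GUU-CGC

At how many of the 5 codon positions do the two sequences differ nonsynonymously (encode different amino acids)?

Codon 1: AUG Met / AUG Met — identical.
Codon 2: UCA Ser / UUG Leu — nonsynonymous.
Codon 3: GCC Ala / GCU Ala — synonymous.
Codon 4: GUA Val / GUU Val — synonymous.
Codon 5: CGA Arg / CGC Arg — synonymous.
Nonsynonymous differences: 1.

1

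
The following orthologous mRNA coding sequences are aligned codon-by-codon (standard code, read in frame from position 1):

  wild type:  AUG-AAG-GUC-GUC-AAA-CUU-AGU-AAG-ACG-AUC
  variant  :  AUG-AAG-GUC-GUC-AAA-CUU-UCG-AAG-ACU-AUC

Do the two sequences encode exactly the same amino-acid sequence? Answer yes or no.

Codon 1: AUG Met / AUG Met — identical.
Codon 2: AAG Lys / AAG Lys — identical.
Codon 3: GUC Val / GUC Val — identical.
Codon 4: GUC Val / GUC Val — identical.
Codon 5: AAA Lys / AAA Lys — identical.
Codon 6: CUU Leu / CUU Leu — identical.
Codon 7: AGU Ser / UCG Ser — synonymous.
Codon 8: AAG Lys / AAG Lys — identical.
Codon 9: ACG Thr / ACU Thr — synonymous.
Codon 10: AUC Ile / AUC Ile — identical.
Nonsynonymous differences: 0 → same protein.

yes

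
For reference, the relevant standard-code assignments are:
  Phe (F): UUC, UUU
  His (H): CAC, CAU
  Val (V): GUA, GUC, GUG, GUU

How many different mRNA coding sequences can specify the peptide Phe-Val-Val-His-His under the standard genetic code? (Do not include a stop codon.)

Phe: 2 codons.
Val: 4 codons.
Val: 4 codons.
His: 2 codons.
His: 2 codons.
2 × 4 × 4 × 2 × 2 = 128.

128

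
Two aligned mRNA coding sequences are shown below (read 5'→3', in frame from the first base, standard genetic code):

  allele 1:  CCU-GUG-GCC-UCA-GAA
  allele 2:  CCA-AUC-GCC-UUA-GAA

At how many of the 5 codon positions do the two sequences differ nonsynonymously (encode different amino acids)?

Codon 1: CCU Pro / CCA Pro — synonymous.
Codon 2: GUG Val / AUC Ile — nonsynonymous.
Codon 3: GCC Ala / GCC Ala — identical.
Codon 4: UCA Ser / UUA Leu — nonsynonymous.
Codon 5: GAA Glu / GAA Glu — identical.
Nonsynonymous differences: 2.

2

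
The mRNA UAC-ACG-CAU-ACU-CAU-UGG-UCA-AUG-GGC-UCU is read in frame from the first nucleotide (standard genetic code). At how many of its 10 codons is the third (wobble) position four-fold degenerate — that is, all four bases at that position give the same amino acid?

5

Codon 1 UAC (Tyr): third position 2-fold.
Codon 2 ACG (Thr): third position 4-fold.
Codon 3 CAU (His): third position 2-fold.
Codon 4 ACU (Thr): third position 4-fold.
Codon 5 CAU (His): third position 2-fold.
Codon 6 UGG (Trp): third position 1-fold.
Codon 7 UCA (Ser): third position 4-fold.
Codon 8 AUG (Met): third position 1-fold.
Codon 9 GGC (Gly): third position 4-fold.
Codon 10 UCU (Ser): third position 4-fold.
Four-fold degenerate third positions: 5.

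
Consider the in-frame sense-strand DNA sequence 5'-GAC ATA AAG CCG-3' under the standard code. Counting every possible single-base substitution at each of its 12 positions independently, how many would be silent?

Codon 1 (GAC, Asp): 1 synonymous substitution.
Codon 2 (ATA, Ile): 2 synonymous substitutions.
Codon 3 (AAG, Lys): 1 synonymous substitution.
Codon 4 (CCG, Pro): 3 synonymous substitutions.
Total: 1 + 2 + 1 + 3 = 7.

7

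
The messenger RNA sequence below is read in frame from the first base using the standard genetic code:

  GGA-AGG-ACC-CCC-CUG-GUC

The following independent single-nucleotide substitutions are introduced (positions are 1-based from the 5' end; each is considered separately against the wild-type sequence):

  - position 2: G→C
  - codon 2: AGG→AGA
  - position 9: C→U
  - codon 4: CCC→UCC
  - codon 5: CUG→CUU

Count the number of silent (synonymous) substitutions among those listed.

3

Codon 1: GGA (Gly) → GCA (Ala) — missense.
Codon 2: AGG (Arg) → AGA (Arg) — synonymous.
Codon 3: ACC (Thr) → ACU (Thr) — synonymous.
Codon 4: CCC (Pro) → UCC (Ser) — missense.
Codon 5: CUG (Leu) → CUU (Leu) — synonymous.
Synonymous: 3 of 5.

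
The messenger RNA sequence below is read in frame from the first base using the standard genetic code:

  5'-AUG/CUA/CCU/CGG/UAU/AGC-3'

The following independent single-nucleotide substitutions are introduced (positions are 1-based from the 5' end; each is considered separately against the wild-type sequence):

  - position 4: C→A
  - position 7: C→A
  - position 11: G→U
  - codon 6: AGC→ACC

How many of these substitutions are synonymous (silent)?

Codon 2: CUA (Leu) → AUA (Ile) — missense.
Codon 3: CCU (Pro) → ACU (Thr) — missense.
Codon 4: CGG (Arg) → CUG (Leu) — missense.
Codon 6: AGC (Ser) → ACC (Thr) — missense.
Synonymous: 0 of 4.

0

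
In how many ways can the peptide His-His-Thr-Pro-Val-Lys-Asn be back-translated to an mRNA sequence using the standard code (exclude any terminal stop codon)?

His: 2 codons.
His: 2 codons.
Thr: 4 codons.
Pro: 4 codons.
Val: 4 codons.
Lys: 2 codons.
Asn: 2 codons.
2 × 2 × 4 × 4 × 4 × 2 × 2 = 1024.

1024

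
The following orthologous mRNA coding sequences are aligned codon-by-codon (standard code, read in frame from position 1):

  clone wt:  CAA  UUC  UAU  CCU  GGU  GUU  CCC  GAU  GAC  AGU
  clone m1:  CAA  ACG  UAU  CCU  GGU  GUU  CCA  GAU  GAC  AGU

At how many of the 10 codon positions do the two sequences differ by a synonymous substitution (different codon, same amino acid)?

Codon 1: CAA Gln / CAA Gln — identical.
Codon 2: UUC Phe / ACG Thr — nonsynonymous.
Codon 3: UAU Tyr / UAU Tyr — identical.
Codon 4: CCU Pro / CCU Pro — identical.
Codon 5: GGU Gly / GGU Gly — identical.
Codon 6: GUU Val / GUU Val — identical.
Codon 7: CCC Pro / CCA Pro — synonymous.
Codon 8: GAU Asp / GAU Asp — identical.
Codon 9: GAC Asp / GAC Asp — identical.
Codon 10: AGU Ser / AGU Ser — identical.
Synonymous differences: 1.

1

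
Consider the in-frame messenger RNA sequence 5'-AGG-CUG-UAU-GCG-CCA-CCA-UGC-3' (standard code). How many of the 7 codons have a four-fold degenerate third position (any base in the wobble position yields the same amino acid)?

Codon 1 AGG (Arg): third position 2-fold.
Codon 2 CUG (Leu): third position 4-fold.
Codon 3 UAU (Tyr): third position 2-fold.
Codon 4 GCG (Ala): third position 4-fold.
Codon 5 CCA (Pro): third position 4-fold.
Codon 6 CCA (Pro): third position 4-fold.
Codon 7 UGC (Cys): third position 2-fold.
Four-fold degenerate third positions: 4.

4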